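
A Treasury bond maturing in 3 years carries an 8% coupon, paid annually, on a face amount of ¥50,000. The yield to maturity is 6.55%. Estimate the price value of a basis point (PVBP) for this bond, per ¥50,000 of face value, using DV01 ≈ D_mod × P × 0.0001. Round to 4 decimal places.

Periodic yield y = 0.0655.
  t   CF        PV=CF/(1+0.0655)^t    t·PV
  1     4,000.00     3,754.1061     3,754.1061
  2     4,000.00     3,523.3281     7,046.6561
  3    54,000.00    44,640.9469   133,922.8406
  Σ                 51,918.3810   144,723.6028
P = 51,918.3810; D_Mac = 2.78752 yrs; D_mod = 2.61616 yrs.
DV01 ≈ 2.61616 × 51,918.3810 × 0.0001 = 13.582694.

¥13.5827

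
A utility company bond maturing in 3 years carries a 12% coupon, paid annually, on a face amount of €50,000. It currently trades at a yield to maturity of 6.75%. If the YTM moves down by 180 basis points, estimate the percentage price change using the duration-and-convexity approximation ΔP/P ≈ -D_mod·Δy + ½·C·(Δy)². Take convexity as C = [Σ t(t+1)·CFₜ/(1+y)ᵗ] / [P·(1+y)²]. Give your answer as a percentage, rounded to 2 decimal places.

With y = 0.0675:
  t   CF        PV=CF/(1+0.0675)^t    t·PV        t(t+1)·PV
  1     6,000.00     5,620.6089     5,620.6089      11,241.2178
  2     6,000.00     5,265.2074    10,530.4148      31,591.2444
  3    56,000.00    46,034.6002   138,103.8007     552,415.2026
  Σ                 56,920.4165   154,254.8243     595,247.6648
P = 56,920.4165; D_Mac = 2.71001 yrs; D_mod = 2.53865 yrs; C = 9.17685.
Duration effect: -2.53865 × (-0.018) = +0.045696
Convexity effect: 0.5 × 9.17685 × (-0.018)² = +0.0014867
ΔP/P ≈ +0.045696 + 0.0014867 = +0.047182 = +4.7182%.

+4.72%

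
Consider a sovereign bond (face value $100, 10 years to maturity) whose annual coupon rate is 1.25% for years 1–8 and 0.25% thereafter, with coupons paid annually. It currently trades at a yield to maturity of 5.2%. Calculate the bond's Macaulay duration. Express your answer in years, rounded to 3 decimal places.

9.324 years

Periodic yield y = 0.052. Discount each cash flow and weight by its year:
  t   CF        PV=CF/(1+0.052)^t    t·PV
  1         1.25         1.1882         1.1882
  2         1.25         1.1295         2.2590
  3         1.25         1.0737         3.2210
  4         1.25         1.0206         4.0823
  5         1.25         0.9701         4.8507
  6         1.25         0.9222         5.5331
  7         1.25         0.8766         6.1362
  8         1.25         0.8333         6.6661
  9         0.25         0.1584         1.4257
  10      100.25        60.3847       603.8471
  Σ                     68.5572       639.2093
Price P = Σ PV = 68.5572.
Macaulay duration = Σ(t·PV) / P = 639.2093 / 68.5572 = 9.32373 years.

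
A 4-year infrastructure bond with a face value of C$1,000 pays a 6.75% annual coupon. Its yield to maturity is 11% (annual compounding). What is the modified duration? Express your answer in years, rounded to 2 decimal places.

3.25 years

Periodic yield y = 0.11. First find Macaulay duration:
  t   CF        PV=CF/(1+0.11)^t    t·PV
  1        67.50        60.8108        60.8108
  2        67.50        54.7845       109.5690
  3        67.50        49.3554       148.0663
  4     1,067.50       703.1953     2,812.7813
  Σ                    868.1461     3,131.2274
P = 868.1461; Macaulay duration = 3,131.2274 / 868.1461 = 3.60680 years.
Modified duration = D_Mac / (1 + y) = 3.60680 / 1.11 = 3.24937 years.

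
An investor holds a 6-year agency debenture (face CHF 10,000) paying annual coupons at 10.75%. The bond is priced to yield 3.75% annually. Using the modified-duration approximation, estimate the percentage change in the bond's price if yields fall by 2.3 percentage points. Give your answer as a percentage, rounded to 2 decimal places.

+10.90%

Periodic yield y = 0.0375. Modified duration first:
  t   CF        PV=CF/(1+0.0375)^t    t·PV
  1     1,075.00     1,036.1446     1,036.1446
  2     1,075.00       998.6936     1,997.3871
  3     1,075.00       962.5962     2,887.7886
  4     1,075.00       927.8036     3,711.2143
  5     1,075.00       894.2685     4,471.3425
  6    11,075.00     8,880.0437    53,280.2621
  Σ                 13,699.5501    67,384.1394
P = 13,699.5501; D_Mac = 4.91871 yrs; D_mod = 4.91871/(1+0.0375) = 4.74093 yrs.
ΔP/P ≈ -D_mod · Δy = -4.74093 × (-0.023) = +0.109041 = +10.9041%.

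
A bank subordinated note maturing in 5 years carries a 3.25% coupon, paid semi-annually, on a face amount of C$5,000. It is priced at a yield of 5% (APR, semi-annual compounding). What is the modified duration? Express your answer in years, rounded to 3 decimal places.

4.525 years

Periodic yield y = 0.025. First find Macaulay duration:
  t   CF        PV=CF/(1+0.025)^t    t·PV
  1        81.25        79.2683        79.2683
  2        81.25        77.3349       154.6698
  3        81.25        75.4487       226.3461
  4        81.25        73.6085       294.4340
  5        81.25        71.8132       359.0658
  6        81.25        70.0616       420.3697
  7        81.25        68.3528       478.4696
  8        81.25        66.6857       533.4853
  9        81.25        65.0592       585.5326
  10    5,081.25     3,969.4644    39,694.6438
  Σ                  4,617.0972    42,826.2850
P = 4,617.0972; Macaulay duration = 42,826.2850 / 4,617.0972 = 9.27559 half-year periods = 4.63779 years.
Modified duration = D_Mac / (1 + y) = 4.63779 / 1.025 = 4.52468 years.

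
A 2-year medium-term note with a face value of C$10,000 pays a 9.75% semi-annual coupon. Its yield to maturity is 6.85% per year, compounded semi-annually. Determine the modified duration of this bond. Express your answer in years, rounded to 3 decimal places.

Periodic yield y = 0.03425. First find Macaulay duration:
  t   CF        PV=CF/(1+0.03425)^t    t·PV
  1       487.50       471.3561       471.3561
  2       487.50       455.7467       911.4935
  3       487.50       440.6543     1,321.9630
  4    10,487.50     9,165.7890    36,663.1560
  Σ                 10,533.5461    39,367.9685
P = 10,533.5461; Macaulay duration = 39,367.9685 / 10,533.5461 = 3.73739 half-year periods = 1.86869 years.
Modified duration = D_Mac / (1 + y) = 1.86869 / 1.03425 = 1.80681 years.

1.807 years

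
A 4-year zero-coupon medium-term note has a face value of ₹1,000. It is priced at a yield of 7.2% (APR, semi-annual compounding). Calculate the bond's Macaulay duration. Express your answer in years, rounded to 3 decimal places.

A zero-coupon bond has a single cash flow at maturity, so its Macaulay duration equals its maturity: 4 years.
(Equivalently: 8 semi-annual periods ÷ 2 = 4 years.)

4.000 years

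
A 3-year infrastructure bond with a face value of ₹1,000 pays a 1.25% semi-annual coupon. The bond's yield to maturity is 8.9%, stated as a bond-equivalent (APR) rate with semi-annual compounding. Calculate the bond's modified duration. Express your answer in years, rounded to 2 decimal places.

Periodic yield y = 0.0445. First find Macaulay duration:
  t   CF        PV=CF/(1+0.0445)^t    t·PV
  1         6.25         5.9837         5.9837
  2         6.25         5.7288        11.4576
  3         6.25         5.4847        16.4542
  4         6.25         5.2511        21.0042
  5         6.25         5.0273        25.1367
  6     1,006.25       774.9171     4,649.5024
  Σ                    802.3927     4,729.5388
P = 802.3927; Macaulay duration = 4,729.5388 / 802.3927 = 5.89429 half-year periods = 2.94715 years.
Modified duration = D_Mac / (1 + y) = 2.94715 / 1.0445 = 2.82159 years.

2.82 years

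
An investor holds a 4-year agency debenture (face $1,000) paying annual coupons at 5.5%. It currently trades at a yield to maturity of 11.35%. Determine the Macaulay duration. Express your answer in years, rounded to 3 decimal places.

3.662 years

Periodic yield y = 0.1135. Discount each cash flow and weight by its year:
  t   CF        PV=CF/(1+0.1135)^t    t·PV
  1        55.00        49.3938        49.3938
  2        55.00        44.3591        88.7181
  3        55.00        39.8375       119.5125
  4     1,055.00       686.2646     2,745.0583
  Σ                    819.8549     3,002.6826
Price P = Σ PV = 819.8549.
Macaulay duration = Σ(t·PV) / P = 3,002.6826 / 819.8549 = 3.66246 years.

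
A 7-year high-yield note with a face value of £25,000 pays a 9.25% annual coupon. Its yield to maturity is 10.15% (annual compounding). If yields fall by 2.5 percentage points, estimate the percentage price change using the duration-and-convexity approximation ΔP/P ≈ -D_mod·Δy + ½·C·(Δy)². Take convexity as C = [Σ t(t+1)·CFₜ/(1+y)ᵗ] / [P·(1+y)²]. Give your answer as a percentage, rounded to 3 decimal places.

With y = 0.1015:
  t   CF        PV=CF/(1+0.1015)^t    t·PV        t(t+1)·PV
  1     2,312.50     2,099.4099     2,099.4099       4,198.8198
  2     2,312.50     1,905.9554     3,811.9108      11,435.7325
  3     2,312.50     1,730.3272     5,190.9816      20,763.9265
  4     2,312.50     1,570.8826     6,283.5305      31,417.6525
  5     2,312.50     1,426.1304     7,130.6519      42,783.9116
  6     2,312.50     1,294.7166     7,768.2999      54,378.0992
  7    27,312.50    13,882.5723    97,178.0061     777,424.0487
  Σ                 23,909.9945   129,462.7908     942,402.1909
P = 23,909.9945; D_Mac = 5.41459 yrs; D_mod = 4.91565 yrs; C = 32.48537.
Duration effect: -4.91565 × (-0.025) = +0.122891
Convexity effect: 0.5 × 32.48537 × (-0.025)² = +0.0101517
ΔP/P ≈ +0.122891 + 0.0101517 = +0.133043 = +13.3043%.

+13.304%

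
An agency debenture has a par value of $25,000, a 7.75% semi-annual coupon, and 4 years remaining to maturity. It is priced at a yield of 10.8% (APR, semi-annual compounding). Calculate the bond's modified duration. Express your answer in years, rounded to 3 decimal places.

3.306 years

Periodic yield y = 0.054. First find Macaulay duration:
  t   CF        PV=CF/(1+0.054)^t    t·PV
  1       968.75       919.1176       919.1176
  2       968.75       872.0281     1,744.0563
  3       968.75       827.3512     2,482.0535
  4       968.75       784.9632     3,139.8526
  5       968.75       744.7468     3,723.7341
  6       968.75       706.5909     4,239.5455
  7       968.75       670.3899     4,692.7290
  8    25,968.75    17,050.0697   136,400.5575
  Σ                 22,575.2574   157,341.6462
P = 22,575.2574; Macaulay duration = 157,341.6462 / 22,575.2574 = 6.96965 half-year periods = 3.48483 years.
Modified duration = D_Mac / (1 + y) = 3.48483 / 1.054 = 3.30629 years.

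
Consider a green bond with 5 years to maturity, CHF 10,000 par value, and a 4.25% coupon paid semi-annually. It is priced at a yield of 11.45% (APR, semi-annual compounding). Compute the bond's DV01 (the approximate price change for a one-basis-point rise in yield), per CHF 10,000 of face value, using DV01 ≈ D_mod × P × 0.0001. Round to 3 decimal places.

Periodic yield y = 0.05725.
  t   CF        PV=CF/(1+0.05725)^t    t·PV
  1       212.50       200.9931       200.9931
  2       212.50       190.1094       380.2188
  3       212.50       179.8150       539.4449
  4       212.50       170.0780       680.3120
  5       212.50       160.8683       804.3415
  6       212.50       152.1573       912.9438
  7       212.50       143.9180     1,007.4259
  8       212.50       136.1248     1,088.9987
  9       212.50       128.7537     1,158.7832
  10   10,212.50     5,852.6847    58,526.8474
  Σ                  7,315.5024    65,300.3094
P = 7,315.5024; D_Mac = 8.92629 half-year periods = 4.46315 yrs; D_mod = 4.22147 yrs.
DV01 ≈ 4.22147 × 7,315.5024 × 0.0001 = 3.088215.

CHF 3.088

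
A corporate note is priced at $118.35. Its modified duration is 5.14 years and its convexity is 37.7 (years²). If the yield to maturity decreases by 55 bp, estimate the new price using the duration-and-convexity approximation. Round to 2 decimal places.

Duration effect: -D_mod·Δy = -5.14 × (-0.0055) = +0.028270
Convexity effect: ½·C·(Δy)² = 0.5 × 37.7 × (-0.0055)² = +0.0005702125
ΔP/P ≈ +0.028270 + 0.0005702125 = +0.0288402125
New price ≈ 118.35 × (1 + 0.0288402125) = 121.763239149375.

$121.76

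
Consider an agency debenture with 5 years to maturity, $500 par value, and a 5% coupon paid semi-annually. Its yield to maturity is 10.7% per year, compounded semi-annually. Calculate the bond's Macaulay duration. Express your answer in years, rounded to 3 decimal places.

Periodic yield y = 0.0535. Discount each cash flow and weight by its period:
  t   CF        PV=CF/(1+0.0535)^t    t·PV
  1        12.50        11.8652        11.8652
  2        12.50        11.2627        22.5253
  3        12.50        10.6907        32.0721
  4        12.50        10.1478        40.5912
  5        12.50         9.6325        48.1623
  6        12.50         9.1433        54.8598
  7        12.50         8.6790        60.7528
  8        12.50         8.2382        65.9058
  9        12.50         7.8199        70.3788
  10      512.50       304.3326     3,043.3260
  Σ                    391.8118     3,450.4393
Price P = Σ PV = 391.8118.
Macaulay duration = Σ(t·PV) / P = 3,450.4393 / 391.8118 = 8.80637 half-year periods.
In years: 8.80637 / 2 = 4.40318 years.

4.403 years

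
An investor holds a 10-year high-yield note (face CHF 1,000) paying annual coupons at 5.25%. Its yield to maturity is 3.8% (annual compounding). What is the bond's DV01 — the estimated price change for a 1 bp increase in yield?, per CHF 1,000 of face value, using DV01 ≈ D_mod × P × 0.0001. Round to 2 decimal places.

Periodic yield y = 0.038.
  t   CF        PV=CF/(1+0.038)^t    t·PV
  1        52.50        50.5780        50.5780
  2        52.50        48.7264        97.4529
  3        52.50        46.9426       140.8278
  4        52.50        45.2241       180.8964
  5        52.50        43.5685       217.8425
  6        52.50        41.9735       251.8410
  7        52.50        40.4369       283.0583
  8        52.50        38.9565       311.6524
  9        52.50        37.5304       337.7735
  10    1,052.50       724.8507     7,248.5071
  Σ                  1,118.7877     9,120.4299
P = 1,118.7877; D_Mac = 8.15206 yrs; D_mod = 7.85363 yrs.
DV01 ≈ 7.85363 × 1,118.7877 × 0.0001 = 0.878654.

CHF 0.88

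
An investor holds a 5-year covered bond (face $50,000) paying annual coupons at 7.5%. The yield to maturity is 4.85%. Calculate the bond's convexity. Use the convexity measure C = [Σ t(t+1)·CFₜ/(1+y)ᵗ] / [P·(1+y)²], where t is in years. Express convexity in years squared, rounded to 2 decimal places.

With y = 0.0485:
  t   CF        PV=CF/(1+0.0485)^t    t·PV        t(t+1)·PV
  1     3,750.00     3,576.5379     3,576.5379       7,153.0758
  2     3,750.00     3,411.0996     6,822.1992      20,466.5975
  3     3,750.00     3,253.3139     9,759.9416      39,039.7663
  4     3,750.00     3,102.8268    12,411.3070      62,056.5352
  5    53,750.00    42,416.6431   212,083.2153   1,272,499.2918
  Σ                 55,760.4212   244,653.2010   1,401,215.2666
P = 55,760.4212.
Convexity = Σ t(t+1)·PV / [P·(1+y)²] = 1,401,215.2666 / (55,760.4212 × 1.099352) = 22.85820.

22.86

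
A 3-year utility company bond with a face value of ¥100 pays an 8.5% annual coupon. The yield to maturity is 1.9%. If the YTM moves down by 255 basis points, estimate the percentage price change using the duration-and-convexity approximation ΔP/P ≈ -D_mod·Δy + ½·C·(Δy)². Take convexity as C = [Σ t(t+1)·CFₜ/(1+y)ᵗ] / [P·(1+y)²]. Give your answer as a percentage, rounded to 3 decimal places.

With y = 0.019:
  t   CF        PV=CF/(1+0.019)^t    t·PV        t(t+1)·PV
  1         8.50         8.3415         8.3415          16.6830
  2         8.50         8.1860        16.3720          49.1159
  3       108.50       102.5433       307.6298       1,230.5193
  Σ                    119.0708       332.3433       1,296.3182
P = 119.0708; D_Mac = 2.79114 yrs; D_mod = 2.73910 yrs; C = 10.48475.
Duration effect: -2.73910 × (-0.0255) = +0.069847
Convexity effect: 0.5 × 10.48475 × (-0.0255)² = +0.0034089
ΔP/P ≈ +0.069847 + 0.0034089 = +0.073256 = +7.3256%.

+7.326%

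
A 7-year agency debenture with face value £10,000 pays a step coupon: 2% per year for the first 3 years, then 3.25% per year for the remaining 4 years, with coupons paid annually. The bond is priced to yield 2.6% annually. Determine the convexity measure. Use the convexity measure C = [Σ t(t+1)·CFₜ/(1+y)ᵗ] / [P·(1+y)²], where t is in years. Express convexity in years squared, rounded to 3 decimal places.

With y = 0.026:
  t   CF        PV=CF/(1+0.026)^t    t·PV        t(t+1)·PV
  1       200.00       194.9318       194.9318         389.8635
  2       200.00       189.9920       379.9840       1,139.9519
  3       200.00       185.1774       555.5321       2,222.1284
  4       325.00       293.2877     1,173.1510       5,865.7549
  5       325.00       285.8555     1,429.2775       8,575.6651
  6       325.00       278.6116     1,671.6696      11,701.6873
  7    10,325.00     8,626.9749    60,388.8244     483,110.5949
  Σ                 10,054.8309    65,793.3703     513,005.6460
P = 10,054.8309.
Convexity = Σ t(t+1)·PV / [P·(1+y)²] = 513,005.6460 / (10,054.8309 × 1.052676) = 48.46773.

48.468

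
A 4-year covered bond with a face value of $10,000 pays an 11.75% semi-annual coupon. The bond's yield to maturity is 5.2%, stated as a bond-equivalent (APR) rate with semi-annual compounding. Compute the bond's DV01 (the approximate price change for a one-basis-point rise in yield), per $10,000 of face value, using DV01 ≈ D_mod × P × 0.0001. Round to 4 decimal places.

$4.0673

Periodic yield y = 0.026.
  t   CF        PV=CF/(1+0.026)^t    t·PV
  1       587.50       572.6121       572.6121
  2       587.50       558.1014     1,116.2029
  3       587.50       543.9585     1,631.8756
  4       587.50       530.1740     2,120.6960
  5       587.50       516.7388     2,583.6940
  6       587.50       503.6440     3,021.8643
  7       587.50       490.8811     3,436.1680
  8    10,587.50     8,622.1294    68,977.0353
  Σ                 12,338.2395    83,460.1481
P = 12,338.2395; D_Mac = 6.76435 half-year periods = 3.38217 yrs; D_mod = 3.29647 yrs.
DV01 ≈ 3.29647 × 12,338.2395 × 0.0001 = 4.067259.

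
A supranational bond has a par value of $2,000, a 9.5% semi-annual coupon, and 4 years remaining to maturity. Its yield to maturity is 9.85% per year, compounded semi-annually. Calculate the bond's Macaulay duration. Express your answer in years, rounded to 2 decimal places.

3.42 years

Periodic yield y = 0.04925. Discount each cash flow and weight by its period:
  t   CF        PV=CF/(1+0.04925)^t    t·PV
  1        95.00        90.5409        90.5409
  2        95.00        86.2910       172.5821
  3        95.00        82.2407       246.7220
  4        95.00        78.3804       313.5218
  5        95.00        74.7014       373.5070
  6        95.00        71.1950       427.1702
  7        95.00        67.8533       474.9729
  8     2,095.00     1,426.1073    11,408.8584
  Σ                  1,977.3100    13,507.8752
Price P = Σ PV = 1,977.3100.
Macaulay duration = Σ(t·PV) / P = 13,507.8752 / 1,977.3100 = 6.83144 half-year periods.
In years: 6.83144 / 2 = 3.41572 years.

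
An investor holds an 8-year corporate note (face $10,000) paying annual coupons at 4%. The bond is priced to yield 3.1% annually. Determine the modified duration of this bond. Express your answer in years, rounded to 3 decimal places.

Periodic yield y = 0.031. First find Macaulay duration:
  t   CF        PV=CF/(1+0.031)^t    t·PV
  1       400.00       387.9728       387.9728
  2       400.00       376.3073       752.6146
  3       400.00       364.9925     1,094.9776
  4       400.00       354.0180     1,416.0720
  5       400.00       343.3734     1,716.8671
  6       400.00       333.0489     1,998.2934
  7       400.00       323.0348     2,261.2437
  8    10,400.00     8,146.3679    65,170.9428
  Σ                 10,629.1157    74,798.9841
P = 10,629.1157; Macaulay duration = 74,798.9841 / 10,629.1157 = 7.03718 years.
Modified duration = D_Mac / (1 + y) = 7.03718 / 1.031 = 6.82559 years.

6.826 years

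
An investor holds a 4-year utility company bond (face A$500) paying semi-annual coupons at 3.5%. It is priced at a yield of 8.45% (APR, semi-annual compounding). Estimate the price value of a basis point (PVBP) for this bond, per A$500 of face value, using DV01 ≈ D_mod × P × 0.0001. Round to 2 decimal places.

Periodic yield y = 0.04225.
  t   CF        PV=CF/(1+0.04225)^t    t·PV
  1         8.75         8.3953         8.3953
  2         8.75         8.0550        16.1100
  3         8.75         7.7284        23.1853
  4         8.75         7.4152        29.6606
  5         8.75         7.1146        35.5728
  6         8.75         6.8262        40.9570
  7         8.75         6.5494        45.8461
  8       508.75       365.3669     2,922.9351
  Σ                    417.4510     3,122.6623
P = 417.4510; D_Mac = 7.48031 half-year periods = 3.74015 yrs; D_mod = 3.58854 yrs.
DV01 ≈ 3.58854 × 417.4510 × 0.0001 = 0.149804.

A$0.15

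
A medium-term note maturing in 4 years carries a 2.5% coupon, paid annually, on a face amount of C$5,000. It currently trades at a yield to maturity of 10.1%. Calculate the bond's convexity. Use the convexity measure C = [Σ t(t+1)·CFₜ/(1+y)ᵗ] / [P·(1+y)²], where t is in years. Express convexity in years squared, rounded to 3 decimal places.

With y = 0.101:
  t   CF        PV=CF/(1+0.101)^t    t·PV        t(t+1)·PV
  1       125.00       113.5332       113.5332         227.0663
  2       125.00       103.1182       206.2364         618.7093
  3       125.00        93.6587       280.9761       1,123.9042
  4     5,125.00     3,487.7439    13,950.9758      69,754.8790
  Σ                  3,798.0540    14,551.7214      71,724.5588
P = 3,798.0540.
Convexity = Σ t(t+1)·PV / [P·(1+y)²] = 71,724.5588 / (3,798.0540 × 1.212201) = 15.57873.

15.579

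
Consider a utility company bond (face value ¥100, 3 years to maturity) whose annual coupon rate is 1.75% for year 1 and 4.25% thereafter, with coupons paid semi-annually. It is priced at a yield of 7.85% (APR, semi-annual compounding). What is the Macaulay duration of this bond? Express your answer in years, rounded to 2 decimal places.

Periodic yield y = 0.03925. Discount each cash flow and weight by its period:
  t   CF        PV=CF/(1+0.03925)^t    t·PV
  1        0.875         0.8420         0.8420
  2        0.875         0.8102         1.6203
  3        2.125         1.8932         5.6796
  4        2.125         1.8217         7.2868
  5        2.125         1.7529         8.7645
  6      102.125        81.0610       486.3659
  Σ                     88.1809       510.5592
Price P = Σ PV = 88.1809.
Macaulay duration = Σ(t·PV) / P = 510.5592 / 88.1809 = 5.78991 half-year periods.
In years: 5.78991 / 2 = 2.89495 years.

2.89 years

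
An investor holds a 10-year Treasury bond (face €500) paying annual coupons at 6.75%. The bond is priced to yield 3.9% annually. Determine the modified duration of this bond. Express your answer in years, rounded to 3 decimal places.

7.556 years

Periodic yield y = 0.039. First find Macaulay duration:
  t   CF        PV=CF/(1+0.039)^t    t·PV
  1        33.75        32.4832        32.4832
  2        33.75        31.2639        62.5277
  3        33.75        30.0903        90.2710
  4        33.75        28.9609       115.8435
  5        33.75        27.8738       139.3690
  6        33.75        26.8275       160.9651
  7        33.75        25.8205       180.7436
  8        33.75        24.8513       198.8105
  9        33.75        23.9185       215.2665
  10      533.75       364.0679     3,640.6792
  Σ                    616.1578     4,836.9593
P = 616.1578; Macaulay duration = 4,836.9593 / 616.1578 = 7.85020 years.
Modified duration = D_Mac / (1 + y) = 7.85020 / 1.039 = 7.55553 years.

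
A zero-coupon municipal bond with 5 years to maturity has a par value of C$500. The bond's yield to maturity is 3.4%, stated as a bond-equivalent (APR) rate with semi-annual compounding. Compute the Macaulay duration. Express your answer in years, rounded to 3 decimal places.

5.000 years

A zero-coupon bond has a single cash flow at maturity, so its Macaulay duration equals its maturity: 5 years.
(Equivalently: 10 semi-annual periods ÷ 2 = 5 years.)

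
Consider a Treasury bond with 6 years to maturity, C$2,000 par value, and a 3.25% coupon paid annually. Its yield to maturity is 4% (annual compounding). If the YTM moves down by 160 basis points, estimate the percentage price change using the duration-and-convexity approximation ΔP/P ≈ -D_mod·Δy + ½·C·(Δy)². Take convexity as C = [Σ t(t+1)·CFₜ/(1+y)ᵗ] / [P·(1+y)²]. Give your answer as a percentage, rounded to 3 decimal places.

+8.964%

With y = 0.04:
  t   CF        PV=CF/(1+0.04)^t    t·PV        t(t+1)·PV
  1        65.00        62.5000        62.5000         125.0000
  2        65.00        60.0962       120.1923         360.5769
  3        65.00        57.7848       173.3543         693.4172
  4        65.00        55.5623       222.2491       1,111.2454
  5        65.00        53.4253       267.1263       1,602.7579
  6     2,065.00     1,631.9995     9,791.9970      68,543.9788
  Σ                  1,921.3679    10,637.4190      72,436.9762
P = 1,921.3679; D_Mac = 5.53638 yrs; D_mod = 5.32344 yrs; C = 34.85645.
Duration effect: -5.32344 × (-0.016) = +0.085175
Convexity effect: 0.5 × 34.85645 × (-0.016)² = +0.0044616
ΔP/P ≈ +0.085175 + 0.0044616 = +0.089637 = +8.9637%.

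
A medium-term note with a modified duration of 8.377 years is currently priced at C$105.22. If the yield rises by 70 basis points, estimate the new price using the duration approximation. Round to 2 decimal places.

Duration approximation: ΔP/P ≈ -D_mod · Δy = -8.377 × (+0.007) = -0.058639.
New price ≈ 105.22 × (1 - 0.058639) = 99.05000442.

C$99.05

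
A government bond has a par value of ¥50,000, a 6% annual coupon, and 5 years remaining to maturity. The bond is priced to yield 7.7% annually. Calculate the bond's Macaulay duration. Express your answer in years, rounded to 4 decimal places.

Periodic yield y = 0.077. Discount each cash flow and weight by its year:
  t   CF        PV=CF/(1+0.077)^t    t·PV
  1     3,000.00     2,785.5153     2,785.5153
  2     3,000.00     2,586.3652     5,172.7304
  3     3,000.00     2,401.4533     7,204.3599
  4     3,000.00     2,229.7616     8,919.0466
  5    53,000.00    36,576.0964   182,880.4819
  Σ                 46,579.1918   206,962.1341
Price P = Σ PV = 46,579.1918.
Macaulay duration = Σ(t·PV) / P = 206,962.1341 / 46,579.1918 = 4.44323 years.

4.4432 years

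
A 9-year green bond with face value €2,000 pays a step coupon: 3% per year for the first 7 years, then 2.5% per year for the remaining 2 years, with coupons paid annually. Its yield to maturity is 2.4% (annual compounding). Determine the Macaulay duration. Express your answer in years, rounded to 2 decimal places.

Periodic yield y = 0.024. Discount each cash flow and weight by its year:
  t   CF        PV=CF/(1+0.024)^t    t·PV
  1        60.00        58.5938        58.5938
  2        60.00        57.2205       114.4409
  3        60.00        55.8794       167.6381
  4        60.00        54.5697       218.2787
  5        60.00        53.2907       266.4535
  6        60.00        52.0417       312.2502
  7        60.00        50.8220       355.7538
  8        50.00        41.3590       330.8722
  9     2,050.00     1,655.9768    14,903.7913
  Σ                  2,079.7535    16,728.0726
Price P = Σ PV = 2,079.7535.
Macaulay duration = Σ(t·PV) / P = 16,728.0726 / 2,079.7535 = 8.04330 years.

8.04 years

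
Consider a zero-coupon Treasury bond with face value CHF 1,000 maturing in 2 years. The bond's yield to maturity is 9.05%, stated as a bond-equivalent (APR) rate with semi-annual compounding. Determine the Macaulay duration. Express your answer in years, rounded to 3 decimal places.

A zero-coupon bond has a single cash flow at maturity, so its Macaulay duration equals its maturity: 2 years.
(Equivalently: 4 semi-annual periods ÷ 2 = 2 years.)

2.000 years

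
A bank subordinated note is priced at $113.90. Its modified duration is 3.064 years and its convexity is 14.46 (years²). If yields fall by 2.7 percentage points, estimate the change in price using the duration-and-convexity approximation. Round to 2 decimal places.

Duration effect: -D_mod·Δy = -3.064 × (-0.027) = +0.082728
Convexity effect: ½·C·(Δy)² = 0.5 × 14.46 × (-0.027)² = +0.00527067
ΔP/P ≈ +0.082728 + 0.00527067 = +0.08799867
ΔP ≈ 113.90 × (+0.08799867) = +10.023048513.

+$10.02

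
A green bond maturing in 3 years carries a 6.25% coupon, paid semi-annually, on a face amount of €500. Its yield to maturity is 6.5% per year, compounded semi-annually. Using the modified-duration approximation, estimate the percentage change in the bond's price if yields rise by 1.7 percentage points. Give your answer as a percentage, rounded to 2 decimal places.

Periodic yield y = 0.0325. Modified duration first:
  t   CF        PV=CF/(1+0.0325)^t    t·PV
  1       15.625        15.1332        15.1332
  2       15.625        14.6568        29.3137
  3       15.625        14.1955        42.5864
  4       15.625        13.7486        54.9946
  5       15.625        13.3159        66.5794
  6      515.625       425.5921     2,553.5529
  Σ                    496.6421     2,762.1601
P = 496.6421; D_Mac = 5.56167 half-year periods = 2.78084 yrs; D_mod = 2.78084/(1+0.0325) = 2.69330 yrs.
ΔP/P ≈ -D_mod · Δy = -2.69330 × (+0.017) = -0.045786 = -4.5786%.

-4.58%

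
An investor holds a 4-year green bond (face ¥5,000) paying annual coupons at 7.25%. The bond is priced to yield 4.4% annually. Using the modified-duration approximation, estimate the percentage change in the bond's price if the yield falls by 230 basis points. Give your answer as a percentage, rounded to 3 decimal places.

Periodic yield y = 0.044. Modified duration first:
  t   CF        PV=CF/(1+0.044)^t    t·PV
  1       362.50       347.2222       347.2222
  2       362.50       332.5883       665.1767
  3       362.50       318.5712       955.7136
  4     5,362.50     4,514.0390    18,056.1561
  Σ                  5,512.4208    20,024.2687
P = 5,512.4208; D_Mac = 3.63257 yrs; D_mod = 3.63257/(1+0.044) = 3.47948 yrs.
ΔP/P ≈ -D_mod · Δy = -3.47948 × (-0.023) = +0.080028 = +8.0028%.

+8.003%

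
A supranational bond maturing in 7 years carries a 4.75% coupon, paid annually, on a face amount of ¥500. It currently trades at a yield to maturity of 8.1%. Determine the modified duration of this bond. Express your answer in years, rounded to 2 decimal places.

Periodic yield y = 0.081. First find Macaulay duration:
  t   CF        PV=CF/(1+0.081)^t    t·PV
  1        23.75        21.9704        21.9704
  2        23.75        20.3241        40.6483
  3        23.75        18.8012        56.4037
  4        23.75        17.3925        69.5698
  5        23.75        16.0892        80.4461
  6        23.75        14.8837        89.3019
  7       523.75       303.6296     2,125.4075
  Σ                    413.0908     2,483.7478
P = 413.0908; Macaulay duration = 2,483.7478 / 413.0908 = 6.01260 years.
Modified duration = D_Mac / (1 + y) = 6.01260 / 1.081 = 5.56207 years.

5.56 years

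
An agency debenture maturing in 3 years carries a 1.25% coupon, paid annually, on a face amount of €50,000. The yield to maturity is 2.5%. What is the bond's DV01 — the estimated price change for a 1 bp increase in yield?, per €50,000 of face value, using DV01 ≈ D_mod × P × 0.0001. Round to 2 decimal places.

€13.93

Periodic yield y = 0.025.
  t   CF        PV=CF/(1+0.025)^t    t·PV
  1       625.00       609.7561       609.7561
  2       625.00       594.8840     1,189.7680
  3    50,625.00    47,010.3452   141,031.0355
  Σ                 48,214.9853   142,830.5596
P = 48,214.9853; D_Mac = 2.96237 yrs; D_mod = 2.89012 yrs.
DV01 ≈ 2.89012 × 48,214.9853 × 0.0001 = 13.934689.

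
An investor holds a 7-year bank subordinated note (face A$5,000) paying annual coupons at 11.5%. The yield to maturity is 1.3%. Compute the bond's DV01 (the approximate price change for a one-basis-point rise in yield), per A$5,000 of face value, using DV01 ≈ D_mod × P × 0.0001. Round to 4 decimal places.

A$4.6467

Periodic yield y = 0.013.
  t   CF        PV=CF/(1+0.013)^t    t·PV
  1       575.00       567.6209       567.6209
  2       575.00       560.3366     1,120.6731
  3       575.00       553.1457     1,659.4370
  4       575.00       546.0470     2,184.1882
  5       575.00       539.0395     2,695.1977
  6       575.00       532.1219     3,192.7317
  7     5,575.00     5,093.0596    35,651.4169
  Σ                  8,391.3712    47,071.2654
P = 8,391.3712; D_Mac = 5.60948 yrs; D_mod = 5.53750 yrs.
DV01 ≈ 5.53750 × 8,391.3712 × 0.0001 = 4.646719.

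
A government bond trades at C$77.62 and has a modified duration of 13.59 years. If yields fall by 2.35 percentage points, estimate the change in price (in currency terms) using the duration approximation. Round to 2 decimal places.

Duration approximation: ΔP/P ≈ -D_mod · Δy = -13.59 × (-0.0235) = +0.319365.
ΔP ≈ 77.62 × (+0.319365) = +24.7891113.

+C$24.79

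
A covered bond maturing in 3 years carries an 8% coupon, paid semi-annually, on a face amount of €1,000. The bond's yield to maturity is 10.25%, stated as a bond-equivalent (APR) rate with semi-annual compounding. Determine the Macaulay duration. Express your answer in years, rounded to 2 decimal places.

Periodic yield y = 0.05125. Discount each cash flow and weight by its period:
  t   CF        PV=CF/(1+0.05125)^t    t·PV
  1        40.00        38.0499        38.0499
  2        40.00        36.1949        72.3899
  3        40.00        34.4304       103.2912
  4        40.00        32.7519       131.0074
  5        40.00        31.1552       155.7758
  6     1,040.00       770.5437     4,623.2623
  Σ                    943.1260     5,123.7766
Price P = Σ PV = 943.1260.
Macaulay duration = Σ(t·PV) / P = 5,123.7766 / 943.1260 = 5.43276 half-year periods.
In years: 5.43276 / 2 = 2.71638 years.

2.72 years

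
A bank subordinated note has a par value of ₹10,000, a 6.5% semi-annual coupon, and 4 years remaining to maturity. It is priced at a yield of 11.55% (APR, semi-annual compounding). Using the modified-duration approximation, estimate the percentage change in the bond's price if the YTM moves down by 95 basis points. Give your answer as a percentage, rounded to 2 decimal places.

Periodic yield y = 0.05775. Modified duration first:
  t   CF        PV=CF/(1+0.05775)^t    t·PV
  1       325.00       307.2560       307.2560
  2       325.00       290.4807       580.9614
  3       325.00       274.6213       823.8640
  4       325.00       259.6278     1,038.5113
  5       325.00       245.4529     1,227.2646
  6       325.00       232.0519     1,392.3115
  7       325.00       219.3826     1,535.6780
  8    10,325.00     6,589.0953    52,712.7623
  Σ                  8,417.9685    59,618.6090
P = 8,417.9685; D_Mac = 7.08230 half-year periods = 3.54115 yrs; D_mod = 3.54115/(1+0.05775) = 3.34782 yrs.
ΔP/P ≈ -D_mod · Δy = -3.34782 × (-0.0095) = +0.031804 = +3.1804%.

+3.18%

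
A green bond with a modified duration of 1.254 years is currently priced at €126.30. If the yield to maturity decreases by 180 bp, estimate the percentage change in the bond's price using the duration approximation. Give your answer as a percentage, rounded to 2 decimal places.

+2.26%

Duration approximation: ΔP/P ≈ -D_mod · Δy = -1.254 × (-0.018) = +0.022572.
As a percentage: +2.2572%.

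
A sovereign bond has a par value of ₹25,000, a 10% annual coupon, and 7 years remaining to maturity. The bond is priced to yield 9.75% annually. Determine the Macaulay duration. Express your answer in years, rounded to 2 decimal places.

5.37 years

Periodic yield y = 0.0975. Discount each cash flow and weight by its year:
  t   CF        PV=CF/(1+0.0975)^t    t·PV
  1     2,500.00     2,277.9043     2,277.9043
  2     2,500.00     2,075.5393     4,151.0785
  3     2,500.00     1,891.1519     5,673.4558
  4     2,500.00     1,723.1453     6,892.5811
  5     2,500.00     1,570.0640     7,850.3202
  6     2,500.00     1,430.5823     8,583.4936
  7    27,500.00    14,338.4099   100,368.8693
  Σ                 25,306.7970   135,797.7027
Price P = Σ PV = 25,306.7970.
Macaulay duration = Σ(t·PV) / P = 135,797.7027 / 25,306.7970 = 5.36606 years.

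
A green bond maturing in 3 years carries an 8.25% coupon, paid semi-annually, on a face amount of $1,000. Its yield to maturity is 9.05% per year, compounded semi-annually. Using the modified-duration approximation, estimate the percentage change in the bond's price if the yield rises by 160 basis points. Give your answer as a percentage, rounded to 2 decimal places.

Periodic yield y = 0.04525. Modified duration first:
  t   CF        PV=CF/(1+0.04525)^t    t·PV
  1        41.25        39.4642        39.4642
  2        41.25        37.7558        75.5116
  3        41.25        36.1213       108.3639
  4        41.25        34.5576       138.2303
  5        41.25        33.0615       165.3077
  6     1,041.25       798.4247     4,790.5481
  Σ                    979.3851     5,317.4259
P = 979.3851; D_Mac = 5.42935 half-year periods = 2.71468 yrs; D_mod = 2.71468/(1+0.04525) = 2.59715 yrs.
ΔP/P ≈ -D_mod · Δy = -2.59715 × (+0.016) = -0.041554 = -4.1554%.

-4.16%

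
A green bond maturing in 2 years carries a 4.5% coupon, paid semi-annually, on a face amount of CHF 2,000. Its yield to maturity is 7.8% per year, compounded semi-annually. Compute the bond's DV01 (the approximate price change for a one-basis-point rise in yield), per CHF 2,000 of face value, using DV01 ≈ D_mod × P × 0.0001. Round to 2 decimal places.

CHF 0.35

Periodic yield y = 0.039.
  t   CF        PV=CF/(1+0.039)^t    t·PV
  1        45.00        43.3109        43.3109
  2        45.00        41.6852        83.3703
  3        45.00        40.1205       120.3614
  4     2,045.00     1,754.8141     7,019.2565
  Σ                  1,879.9306     7,266.2991
P = 1,879.9306; D_Mac = 3.86520 half-year periods = 1.93260 yrs; D_mod = 1.86006 yrs.
DV01 ≈ 1.86006 × 1,879.9306 × 0.0001 = 0.349678.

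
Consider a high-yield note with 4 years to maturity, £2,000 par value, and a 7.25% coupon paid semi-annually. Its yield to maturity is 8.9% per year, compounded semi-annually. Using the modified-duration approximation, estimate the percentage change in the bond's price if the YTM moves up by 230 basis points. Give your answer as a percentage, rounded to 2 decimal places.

Periodic yield y = 0.0445. Modified duration first:
  t   CF        PV=CF/(1+0.0445)^t    t·PV
  1        72.50        69.4112        69.4112
  2        72.50        66.4540       132.9080
  3        72.50        63.6228       190.8684
  4        72.50        60.9122       243.6488
  5        72.50        58.3171       291.5854
  6        72.50        55.8325       334.9952
  7        72.50        53.4538       374.1769
  8     2,072.50     1,462.9416    11,703.5327
  Σ                  1,890.9452    13,341.1265
P = 1,890.9452; D_Mac = 7.05527 half-year periods = 3.52763 yrs; D_mod = 3.52763/(1+0.0445) = 3.37734 yrs.
ΔP/P ≈ -D_mod · Δy = -3.37734 × (+0.023) = -0.077679 = -7.7679%.

-7.77%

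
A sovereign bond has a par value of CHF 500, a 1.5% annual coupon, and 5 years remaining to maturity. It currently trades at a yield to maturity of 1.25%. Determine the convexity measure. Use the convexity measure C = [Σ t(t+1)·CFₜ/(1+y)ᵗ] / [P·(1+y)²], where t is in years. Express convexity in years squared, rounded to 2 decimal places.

28.14

With y = 0.0125:
  t   CF        PV=CF/(1+0.0125)^t    t·PV        t(t+1)·PV
  1         7.50         7.4074         7.4074          14.8148
  2         7.50         7.3160        14.6319          43.8957
  3         7.50         7.2256        21.6769          86.7076
  4         7.50         7.1364        28.5457         142.7286
  5       507.50       476.9369     2,384.6843      14,308.1058
  Σ                    506.0223     2,456.9463      14,596.2526
P = 506.0223.
Convexity = Σ t(t+1)·PV / [P·(1+y)²] = 14,596.2526 / (506.0223 × 1.025156) = 28.13725.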